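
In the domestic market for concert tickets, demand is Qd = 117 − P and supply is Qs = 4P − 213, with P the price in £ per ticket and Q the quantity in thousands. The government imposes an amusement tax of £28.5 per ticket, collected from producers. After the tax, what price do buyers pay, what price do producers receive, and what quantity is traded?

Buyers pay £88.8; producers receive £60.3; quantity = 28.2.

Before the tax: set 117 − P = 4P − 213 → P* = £66, Q* = 51.
With the tax collected from producers, supply shifts: Qs = 4(P − 28.5) − 213.
Solving gives Q = 28.2 with buyers paying £88.8 and producers receiving £60.3 (the £28.5 wedge).
The less price-elastic side of the market bears the larger share of a per-unit tax.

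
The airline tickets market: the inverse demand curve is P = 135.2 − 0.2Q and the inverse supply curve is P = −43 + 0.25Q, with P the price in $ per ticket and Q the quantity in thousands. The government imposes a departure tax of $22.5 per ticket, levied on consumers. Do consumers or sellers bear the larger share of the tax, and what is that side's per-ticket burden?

Rewrite in direct form: Qd = 676 − 5P and Qs = 4P + 172.
Without the tax, 676 − 5P = 4P + 172 gives 9P = 504, so P* = $56 and Q* = 396.
With the tax collected from consumers, demand (in seller-price terms) shifts: Qd = 676 − 5(P + 22.5).
Solving gives Q = 346 with consumers paying $66 and sellers receiving $43.5 (the $22.5 wedge).
Per-ticket burden: consumers $10, sellers $12.5.
Sellers take the larger share because supply is less price-elastic here (demand slope 5 vs supply slope 4).

Sellers bear the larger share: $12.5 per ticket.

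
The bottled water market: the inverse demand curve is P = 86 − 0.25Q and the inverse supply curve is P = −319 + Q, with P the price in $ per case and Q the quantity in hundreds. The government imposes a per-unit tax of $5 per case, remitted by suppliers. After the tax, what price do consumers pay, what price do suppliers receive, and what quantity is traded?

Consumers pay $6; suppliers receive $1; quantity = 320.

Rewrite in direct form: Qd = 344 − 4P and Qs = P + 319.
Before the tax: set 344 − 4P = P + 319 → P* = $5, Q* = 324.
With the tax collected from suppliers, supply shifts: Qs = (P − 5) + 319.
New equilibrium: consumers pay $6, suppliers receive $1, Q = 320. (Wedge: Pb − Ps = 5.)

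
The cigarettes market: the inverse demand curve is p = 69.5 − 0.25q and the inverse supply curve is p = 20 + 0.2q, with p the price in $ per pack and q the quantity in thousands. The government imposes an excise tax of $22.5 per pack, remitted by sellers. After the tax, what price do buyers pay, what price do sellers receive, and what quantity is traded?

Buyers pay $54.5; sellers receive $32; quantity = 60.

Inverting to q(p) form: qd = 278 − 4p; qs = 5p − 100.
Without the tax, 278 − 4p = 5p − 100 gives 9p = 378, so p* = $42 and q* = 110.
With the tax collected from sellers, supply shifts: qs = 5(p − 22.5) − 100.
New equilibrium: buyers pay $54.5, sellers receive $32, q = 60. (Wedge: pb − ps = 22.5.)
The less price-elastic side of the market bears the larger share of a per-unit tax.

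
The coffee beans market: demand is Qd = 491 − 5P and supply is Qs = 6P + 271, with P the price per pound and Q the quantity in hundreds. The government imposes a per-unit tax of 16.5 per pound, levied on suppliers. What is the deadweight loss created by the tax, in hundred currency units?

Before the tax: set 491 − 5P = 6P + 271 → P* = 20, Q* = 391.
With the tax collected from suppliers, supply shifts: Qs = 6(P − 16.5) + 271.
New equilibrium: consumers pay 29, suppliers receive 12.5, Q = 346. (Wedge: Pb − Ps = 16.5.)
Quantity falls by |ΔQ| = |391 − 346| = 45.
DWL = ½ · t · |ΔQ| = ½ · 16.5 · 45 = 371.25.

Deadweight loss = 371.25 hundred.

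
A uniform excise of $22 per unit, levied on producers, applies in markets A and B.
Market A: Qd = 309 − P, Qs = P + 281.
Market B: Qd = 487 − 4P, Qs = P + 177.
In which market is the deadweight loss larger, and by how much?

Market A: pre-tax P* = $14, Q* = 295; post-tax Q = 284; deadweight loss = $121.
Market B: pre-tax P* = $62, Q* = 239; post-tax Q = 221.4; deadweight loss = $193.6.
Difference: $121 vs $193.6 → market B is larger by $72.6.

Market B, by $72.6.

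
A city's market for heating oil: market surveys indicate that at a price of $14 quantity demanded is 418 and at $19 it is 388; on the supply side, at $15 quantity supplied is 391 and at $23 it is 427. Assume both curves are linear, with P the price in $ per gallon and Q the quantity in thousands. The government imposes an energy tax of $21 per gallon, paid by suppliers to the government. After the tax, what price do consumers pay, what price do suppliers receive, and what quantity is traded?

Consumers pay $26; suppliers receive $5; quantity = 346.

Demand slope: (388 − 418)/(19 − 14) = -6, so Qd = 502 − 6P.
Supply slope: (427 − 391)/(23 − 15) = 4.5, so Qs = 4.5P + 323.5.
Without the tax, 502 − 6P = 4.5P + 323.5 gives 10.5P = 178.5, so P* = $17 and Q* = 400.
With the tax collected from suppliers, supply shifts: Qs = 4.5(P − 21) + 323.5.
New equilibrium: consumers pay $26, suppliers receive $5, Q = 346. (Wedge: Pb − Ps = 21.)
The less price-elastic side of the market bears the larger share of a per-unit tax.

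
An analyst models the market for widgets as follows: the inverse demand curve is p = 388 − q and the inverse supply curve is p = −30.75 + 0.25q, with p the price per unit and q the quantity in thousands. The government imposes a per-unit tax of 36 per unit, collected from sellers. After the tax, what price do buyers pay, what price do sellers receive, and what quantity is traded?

Rewrite in direct form: qd = 388 − p and qs = 4p + 123.
Without the tax, 388 − p = 4p + 123 gives 5p = 265, so p* = 53 and q* = 335.
With the tax collected from sellers, supply shifts: qs = 4(p − 36) + 123.
Solving gives q = 306.2 with buyers paying 81.8 and sellers receiving 45.8 (the 36 wedge).
The less price-elastic side of the market bears the larger share of a per-unit tax.

Buyers pay 81.8; sellers receive 45.8; quantity = 306.2.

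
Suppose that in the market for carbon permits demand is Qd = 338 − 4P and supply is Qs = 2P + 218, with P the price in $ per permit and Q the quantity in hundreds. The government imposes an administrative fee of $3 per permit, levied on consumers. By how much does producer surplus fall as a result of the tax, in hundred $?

Producer surplus falls by $512 hundred.

Without the tax, 338 − 4P = 2P + 218 gives 6P = 120, so P* = $20 and Q* = 258.
With the tax collected from consumers, demand (in seller-price terms) shifts: Qd = 338 − 4(P + 3).
New equilibrium: consumers pay $21, sellers receive $18, Q = 254. (Wedge: Pb − Ps = 3.)
ΔPS is the trapezoid between Q = 254 and Q = 258 of height $2: ½ · (258 + 254) · 2 = $512.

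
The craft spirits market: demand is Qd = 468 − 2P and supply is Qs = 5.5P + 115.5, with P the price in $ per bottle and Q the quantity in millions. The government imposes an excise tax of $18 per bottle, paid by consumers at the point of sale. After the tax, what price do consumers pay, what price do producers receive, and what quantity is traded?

Without the tax, 468 − 2P = 5.5P + 115.5 gives 7.5P = 352.5, so P* = $47 and Q* = 374.
With the tax collected from consumers, demand (in seller-price terms) shifts: Qd = 468 − 2(P + 18).
Solving gives Q = 347.6 with consumers paying $60.2 and producers receiving $42.2 (the $18 wedge).
The less price-elastic side of the market bears the larger share of a per-unit tax.

Consumers pay $60.2; producers receive $42.2; quantity = 347.6.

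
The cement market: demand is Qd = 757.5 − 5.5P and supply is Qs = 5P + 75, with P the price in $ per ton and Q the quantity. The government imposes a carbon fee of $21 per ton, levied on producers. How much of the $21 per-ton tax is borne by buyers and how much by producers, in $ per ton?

Buyers bear $10 per ton; producers bear $11 per ton.

Without the tax, 757.5 − 5.5P = 5P + 75 gives 10.5P = 682.5, so P* = $65 and Q* = 400.
With the tax collected from producers, supply shifts: Qs = 5(P − 21) + 75.
New equilibrium: buyers pay $75, producers receive $54, Q = 345. (Wedge: Pb − Ps = 21.)
Burden on buyers: $10; on producers: $11. (They sum to $21.)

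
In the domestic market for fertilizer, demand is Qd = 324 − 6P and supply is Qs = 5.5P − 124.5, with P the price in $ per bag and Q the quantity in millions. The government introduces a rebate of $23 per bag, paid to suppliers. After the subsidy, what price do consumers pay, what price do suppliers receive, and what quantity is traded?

Consumers pay $28; suppliers receive $51; quantity = 156.

Without the subsidy, 324 − 6P = 5.5P − 124.5 gives 11.5P = 448.5, so P* = $39 and Q* = 90.
With a per-unit subsidy paid to suppliers, each receives P + 23 per unit sold, so supply becomes Qs = 5.5(P + 23) − 124.5.
New equilibrium: consumers pay $28, suppliers receive $51, Q = 156. (Wedge: Pb − Ps = −23.)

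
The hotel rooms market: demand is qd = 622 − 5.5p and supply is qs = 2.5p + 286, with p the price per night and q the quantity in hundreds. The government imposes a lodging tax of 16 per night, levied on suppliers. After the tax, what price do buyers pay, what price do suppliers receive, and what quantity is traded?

Buyers pay 47; suppliers receive 31; quantity = 363.5.

Before the tax: set 622 − 5.5p = 2.5p + 286 → p* = 42, q* = 391.
With the tax collected from suppliers, supply shifts: qs = 2.5(p − 16) + 286.
New equilibrium: buyers pay 47, suppliers receive 31, q = 363.5. (Wedge: pb − ps = 16.)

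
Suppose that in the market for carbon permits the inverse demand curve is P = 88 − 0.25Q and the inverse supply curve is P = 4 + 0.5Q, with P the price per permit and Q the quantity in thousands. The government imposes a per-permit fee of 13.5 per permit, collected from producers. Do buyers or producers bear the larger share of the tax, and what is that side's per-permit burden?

Producers bear the larger share: 9 per permit.

Rewrite in direct form: Qd = 352 − 4P and Qs = 2P − 8.
Without the tax, 352 − 4P = 2P − 8 gives 6P = 360, so P* = 60 and Q* = 112.
With the tax collected from producers, supply shifts: Qs = 2(P − 13.5) − 8.
New equilibrium: buyers pay 64.5, producers receive 51, Q = 94. (Wedge: Pb − Ps = 13.5.)
Per-permit burden: buyers 4.5, producers 9.
Producers take the larger share because supply is less price-elastic here (demand slope 4 vs supply slope 2).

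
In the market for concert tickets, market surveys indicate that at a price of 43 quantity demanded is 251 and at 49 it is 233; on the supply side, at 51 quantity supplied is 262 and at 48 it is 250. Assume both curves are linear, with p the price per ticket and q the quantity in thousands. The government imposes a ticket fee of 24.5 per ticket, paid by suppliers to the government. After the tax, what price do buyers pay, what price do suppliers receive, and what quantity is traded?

Buyers pay 60; suppliers receive 35.5; quantity = 200.

Demand slope: (233 − 251)/(49 − 43) = -3, so qd = 380 − 3p.
Supply slope: (250 − 262)/(48 − 51) = 4, so qs = 4p + 58.
Without the tax, 380 − 3p = 4p + 58 gives 7p = 322, so p* = 46 and q* = 242.
With the tax collected from suppliers, supply shifts: qs = 4(p − 24.5) + 58.
New equilibrium: buyers pay 60, suppliers receive 35.5, q = 200. (Wedge: pb − ps = 24.5.)
The less price-elastic side of the market bears the larger share of a per-unit tax.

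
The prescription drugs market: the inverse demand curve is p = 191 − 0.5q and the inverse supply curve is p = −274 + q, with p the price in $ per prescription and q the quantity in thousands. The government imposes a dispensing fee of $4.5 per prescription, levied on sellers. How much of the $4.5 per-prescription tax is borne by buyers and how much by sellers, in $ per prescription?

Rewrite in direct form: qd = 382 − 2p and qs = p + 274.
Before the tax: set 382 − 2p = p + 274 → p* = $36, q* = 310.
With the tax collected from sellers, supply shifts: qs = (p − 4.5) + 274.
Solving gives q = 307 with buyers paying $37.5 and sellers receiving $33 (the $4.5 wedge).
Burden on buyers: $1.5; on sellers: $3. (They sum to $4.5.)
The less price-elastic side of the market bears the larger share of a per-unit tax.

Buyers bear $1.5 per prescription; sellers bear $3 per prescription.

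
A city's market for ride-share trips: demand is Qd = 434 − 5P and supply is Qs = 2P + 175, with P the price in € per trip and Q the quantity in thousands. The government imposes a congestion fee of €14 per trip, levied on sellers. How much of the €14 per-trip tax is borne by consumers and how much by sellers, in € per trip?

Consumers bear €4 per trip; sellers bear €10 per trip.

Before the tax: set 434 − 5P = 2P + 175 → P* = €37, Q* = 249.
With the tax collected from sellers, supply shifts: Qs = 2(P − 14) + 175.
Solving gives Q = 229 with consumers paying €41 and sellers receiving €27 (the €14 wedge).
Burden on consumers: €4; on sellers: €10. (They sum to €14.)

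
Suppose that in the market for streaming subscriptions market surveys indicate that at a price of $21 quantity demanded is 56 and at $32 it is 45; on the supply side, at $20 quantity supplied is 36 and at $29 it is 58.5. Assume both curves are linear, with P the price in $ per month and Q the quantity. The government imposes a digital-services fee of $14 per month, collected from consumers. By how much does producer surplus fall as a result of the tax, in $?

Demand slope: (45 − 56)/(32 − 21) = -1, so Qd = 77 − P.
Supply slope: (58.5 − 36)/(29 − 20) = 2.5, so Qs = 2.5P − 14.
Without the tax, 77 − P = 2.5P − 14 gives 3.5P = 91, so P* = $26 and Q* = 51.
With the tax collected from consumers, demand (in seller-price terms) shifts: Qd = 77 − (P + 14).
New equilibrium: consumers pay $36, suppliers receive $22, Q = 41. (Wedge: Pb − Ps = 14.)
ΔPS is the trapezoid between Q = 41 and Q = 51 of height $4: ½ · (51 + 41) · 4 = $184.

Producer surplus falls by $184.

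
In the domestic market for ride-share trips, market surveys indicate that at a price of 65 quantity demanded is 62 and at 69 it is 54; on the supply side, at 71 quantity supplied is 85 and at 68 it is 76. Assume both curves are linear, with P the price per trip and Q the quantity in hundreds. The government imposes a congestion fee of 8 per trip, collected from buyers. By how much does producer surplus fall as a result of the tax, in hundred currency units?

Demand slope: (54 − 62)/(69 − 65) = -2, so Qd = 192 − 2P.
Supply slope: (76 − 85)/(68 − 71) = 3, so Qs = 3P − 128.
Before the tax: set 192 − 2P = 3P − 128 → P* = 64, Q* = 64.
With the tax collected from buyers, demand (in seller-price terms) shifts: Qd = 192 − 2(P + 8).
Solving gives Q = 54.4 with buyers paying 68.8 and producers receiving 60.8 (the 8 wedge).
ΔPS is the trapezoid between Q = 54.4 and Q = 64 of height 3.2: ½ · (64 + 54.4) · 3.2 = 189.44.

Producer surplus falls by 189.44 hundred.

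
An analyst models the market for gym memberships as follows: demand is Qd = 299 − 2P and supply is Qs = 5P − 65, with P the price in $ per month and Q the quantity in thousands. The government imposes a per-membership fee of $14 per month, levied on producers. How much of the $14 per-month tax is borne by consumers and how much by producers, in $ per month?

Consumers bear $10 per month; producers bear $4 per month.

Without the tax, 299 − 2P = 5P − 65 gives 7P = 364, so P* = $52 and Q* = 195.
With the tax collected from producers, supply shifts: Qs = 5(P − 14) − 65.
Solving gives Q = 175 with consumers paying $62 and producers receiving $48 (the $14 wedge).
Burden on consumers: $10; on producers: $4. (They sum to $14.)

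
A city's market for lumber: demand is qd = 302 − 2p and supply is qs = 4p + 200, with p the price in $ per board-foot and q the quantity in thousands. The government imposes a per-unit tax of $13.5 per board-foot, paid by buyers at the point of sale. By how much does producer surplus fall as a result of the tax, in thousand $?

Producer surplus falls by $1165.5 thousand.

Without the tax, 302 − 2p = 4p + 200 gives 6p = 102, so p* = $17 and q* = 268.
With the tax collected from buyers, demand (in seller-price terms) shifts: qd = 302 − 2(p + 13.5).
New equilibrium: buyers pay $26, suppliers receive $12.5, q = 250. (Wedge: pb − ps = 13.5.)
ΔPS is the trapezoid between Q = 250 and Q = 268 of height $4.5: ½ · (268 + 250) · 4.5 = $1165.5.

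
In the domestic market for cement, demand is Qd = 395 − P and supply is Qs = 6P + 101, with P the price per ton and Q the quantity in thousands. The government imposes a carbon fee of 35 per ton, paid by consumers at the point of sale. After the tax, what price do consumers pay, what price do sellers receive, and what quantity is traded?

Without the tax, 395 − P = 6P + 101 gives 7P = 294, so P* = 42 and Q* = 353.
With the tax collected from consumers, demand (in seller-price terms) shifts: Qd = 395 − (P + 35).
New equilibrium: consumers pay 72, sellers receive 37, Q = 323. (Wedge: Pb − Ps = 35.)
The less price-elastic side of the market bears the larger share of a per-unit tax.

Consumers pay 72; sellers receive 37; quantity = 323.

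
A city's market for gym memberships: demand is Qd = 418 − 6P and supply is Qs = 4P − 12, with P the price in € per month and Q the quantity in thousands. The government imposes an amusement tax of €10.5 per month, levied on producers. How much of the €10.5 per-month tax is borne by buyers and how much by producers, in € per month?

Before the tax: set 418 − 6P = 4P − 12 → P* = €43, Q* = 160.
With the tax collected from producers, supply shifts: Qs = 4(P − 10.5) − 12.
Solving gives Q = 134.8 with buyers paying €47.2 and producers receiving €36.7 (the €10.5 wedge).
Burden on buyers: €4.2; on producers: €6.3. (They sum to €10.5.)
The less price-elastic side of the market bears the larger share of a per-unit tax.

Buyers bear €4.2 per month; producers bear €6.3 per month.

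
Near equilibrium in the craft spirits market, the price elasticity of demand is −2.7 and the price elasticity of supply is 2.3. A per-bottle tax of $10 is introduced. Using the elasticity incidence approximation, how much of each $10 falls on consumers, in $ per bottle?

Consumers bear ≈ $4.6 per bottle.

Incidence ratio: consumers' share ≈ εs / (εs + |εd|) = 2.3 / (2.3 + 2.7) = 0.46.
So consumers bear ≈ 0.46 × $10 = $4.6; sellers bear $5.4.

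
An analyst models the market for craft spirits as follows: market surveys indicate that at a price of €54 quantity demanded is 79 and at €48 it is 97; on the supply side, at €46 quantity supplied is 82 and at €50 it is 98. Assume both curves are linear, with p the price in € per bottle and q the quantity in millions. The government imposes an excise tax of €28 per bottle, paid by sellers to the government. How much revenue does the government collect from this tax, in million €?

Tax revenue = €1288 million.

Demand slope: (97 − 79)/(48 − 54) = -3, so qd = 241 − 3p.
Supply slope: (98 − 82)/(50 − 46) = 4, so qs = 4p − 102.
Before the tax: set 241 − 3p = 4p − 102 → p* = €49, q* = 94.
With the tax collected from sellers, supply shifts: qs = 4(p − 28) − 102.
Solving gives q = 46 with buyers paying €65 and sellers receiving €37 (the €28 wedge).
Revenue = t · Q = 28 · 46 = €1288.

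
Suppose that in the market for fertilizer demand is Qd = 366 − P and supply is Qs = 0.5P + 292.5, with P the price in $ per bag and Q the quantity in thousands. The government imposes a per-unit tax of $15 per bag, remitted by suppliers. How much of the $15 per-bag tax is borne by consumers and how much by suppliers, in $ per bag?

Without the tax, 366 − P = 0.5P + 292.5 gives 1.5P = 73.5, so P* = $49 and Q* = 317.
With the tax collected from suppliers, supply shifts: Qs = 0.5(P − 15) + 292.5.
Solving gives Q = 312 with consumers paying $54 and suppliers receiving $39 (the $15 wedge).
Burden on consumers: $5; on suppliers: $10. (They sum to $15.)

Consumers bear $5 per bag; suppliers bear $10 per bag.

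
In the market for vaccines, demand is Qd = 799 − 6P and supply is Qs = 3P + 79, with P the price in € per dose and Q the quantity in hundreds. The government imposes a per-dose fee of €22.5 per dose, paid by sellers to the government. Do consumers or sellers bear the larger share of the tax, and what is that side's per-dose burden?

Before the tax: set 799 − 6P = 3P + 79 → P* = €80, Q* = 319.
With the tax collected from sellers, supply shifts: Qs = 3(P − 22.5) + 79.
Solving gives Q = 274 with consumers paying €87.5 and sellers receiving €65 (the €22.5 wedge).
Per-dose burden: consumers €7.5, sellers €15.
Sellers take the larger share because supply is less price-elastic here (demand slope 6 vs supply slope 3).

Sellers bear the larger share: €15 per dose.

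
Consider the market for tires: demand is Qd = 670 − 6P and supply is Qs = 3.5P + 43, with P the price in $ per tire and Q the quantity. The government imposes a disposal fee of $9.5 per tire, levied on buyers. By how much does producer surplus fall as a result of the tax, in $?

Without the tax, 670 − 6P = 3.5P + 43 gives 9.5P = 627, so P* = $66 and Q* = 274.
With the tax collected from buyers, demand (in seller-price terms) shifts: Qd = 670 − 6(P + 9.5).
New equilibrium: buyers pay $69.5, producers receive $60, Q = 253. (Wedge: Pb − Ps = 9.5.)
ΔPS is the trapezoid between Q = 253 and Q = 274 of height $6: ½ · (274 + 253) · 6 = $1581.

Producer surplus falls by $1581.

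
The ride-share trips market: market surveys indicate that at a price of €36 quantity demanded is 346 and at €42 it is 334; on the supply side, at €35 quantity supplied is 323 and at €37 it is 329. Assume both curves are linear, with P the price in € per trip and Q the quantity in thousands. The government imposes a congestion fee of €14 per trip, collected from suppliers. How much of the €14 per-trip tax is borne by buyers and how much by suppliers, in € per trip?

Demand slope: (334 − 346)/(42 − 36) = -2, so Qd = 418 − 2P.
Supply slope: (329 − 323)/(37 − 35) = 3, so Qs = 3P + 218.
Without the tax, 418 − 2P = 3P + 218 gives 5P = 200, so P* = €40 and Q* = 338.
With the tax collected from suppliers, supply shifts: Qs = 3(P − 14) + 218.
New equilibrium: buyers pay €48.4, suppliers receive €34.4, Q = 321.2. (Wedge: Pb − Ps = 14.)
Burden on buyers: €8.4; on suppliers: €5.6. (They sum to €14.)

Buyers bear €8.4 per trip; suppliers bear €5.6 per trip.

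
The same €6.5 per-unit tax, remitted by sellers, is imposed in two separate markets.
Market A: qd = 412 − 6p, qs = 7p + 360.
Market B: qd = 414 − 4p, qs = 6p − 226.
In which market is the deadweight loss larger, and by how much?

Market A, by €17.55.

Market A: pre-tax p* = €4, q* = 388; post-tax q = 367; deadweight loss = €68.25.
Market B: pre-tax p* = €64, q* = 158; post-tax q = 142.4; deadweight loss = €50.7.
Difference: €68.25 vs €50.7 → market A is larger by €17.55.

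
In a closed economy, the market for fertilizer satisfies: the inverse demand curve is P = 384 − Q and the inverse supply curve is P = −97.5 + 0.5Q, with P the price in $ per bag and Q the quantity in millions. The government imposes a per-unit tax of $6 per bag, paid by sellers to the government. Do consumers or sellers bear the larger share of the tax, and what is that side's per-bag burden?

Inverting to Q(P) form: Qd = 384 − P; Qs = 2P + 195.
Without the tax, 384 − P = 2P + 195 gives 3P = 189, so P* = $63 and Q* = 321.
With the tax collected from sellers, supply shifts: Qs = 2(P − 6) + 195.
Solving gives Q = 317 with consumers paying $67 and sellers receiving $61 (the $6 wedge).
Per-bag burden: consumers $4, sellers $2.
Consumers take the larger share because demand is less price-elastic here (demand slope 1 vs supply slope 2).

Consumers bear the larger share: $4 per bag.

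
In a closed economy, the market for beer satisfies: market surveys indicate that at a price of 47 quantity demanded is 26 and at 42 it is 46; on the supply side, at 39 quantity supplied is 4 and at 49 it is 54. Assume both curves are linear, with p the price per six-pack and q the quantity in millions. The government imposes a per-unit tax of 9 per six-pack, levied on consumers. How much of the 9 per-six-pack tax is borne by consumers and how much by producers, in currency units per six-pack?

Demand slope: (46 − 26)/(42 − 47) = -4, so qd = 214 − 4p.
Supply slope: (54 − 4)/(49 − 39) = 5, so qs = 5p − 191.
Before the tax: set 214 − 4p = 5p − 191 → p* = 45, q* = 34.
With the tax collected from consumers, demand (in seller-price terms) shifts: qd = 214 − 4(p + 9).
New equilibrium: consumers pay 50, producers receive 41, q = 14. (Wedge: pb − ps = 9.)
Burden on consumers: 5; on producers: 4. (They sum to 9.)
The less price-elastic side of the market bears the larger share of a per-unit tax.

Consumers bear 5 per six-pack; producers bear 4 per six-pack.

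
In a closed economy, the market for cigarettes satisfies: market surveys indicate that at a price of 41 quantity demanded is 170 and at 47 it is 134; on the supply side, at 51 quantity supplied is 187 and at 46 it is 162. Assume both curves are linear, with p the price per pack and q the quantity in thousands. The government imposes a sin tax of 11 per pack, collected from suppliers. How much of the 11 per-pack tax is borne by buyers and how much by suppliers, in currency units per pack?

Buyers bear 5 per pack; suppliers bear 6 per pack.

Demand slope: (134 − 170)/(47 − 41) = -6, so qd = 416 − 6p.
Supply slope: (162 − 187)/(46 − 51) = 5, so qs = 5p − 68.
Without the tax, 416 − 6p = 5p − 68 gives 11p = 484, so p* = 44 and q* = 152.
With the tax collected from suppliers, supply shifts: qs = 5(p − 11) − 68.
New equilibrium: buyers pay 49, suppliers receive 38, q = 122. (Wedge: pb − ps = 11.)
Burden on buyers: 5; on suppliers: 6. (They sum to 11.)
The less price-elastic side of the market bears the larger share of a per-unit tax.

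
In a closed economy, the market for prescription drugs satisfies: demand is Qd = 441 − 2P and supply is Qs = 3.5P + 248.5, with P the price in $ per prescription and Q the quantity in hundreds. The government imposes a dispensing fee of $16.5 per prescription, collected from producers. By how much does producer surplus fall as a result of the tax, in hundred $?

Before the tax: set 441 − 2P = 3.5P + 248.5 → P* = $35, Q* = 371.
With the tax collected from producers, supply shifts: Qs = 3.5(P − 16.5) + 248.5.
New equilibrium: buyers pay $45.5, producers receive $29, Q = 350. (Wedge: Pb − Ps = 16.5.)
ΔPS is the trapezoid between Q = 350 and Q = 371 of height $6: ½ · (371 + 350) · 6 = $2163.

Producer surplus falls by $2163 hundred.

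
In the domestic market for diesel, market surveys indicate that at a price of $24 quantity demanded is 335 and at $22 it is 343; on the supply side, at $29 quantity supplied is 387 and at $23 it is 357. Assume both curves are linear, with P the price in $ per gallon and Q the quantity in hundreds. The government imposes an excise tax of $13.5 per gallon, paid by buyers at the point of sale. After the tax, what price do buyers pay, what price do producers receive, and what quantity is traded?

Buyers pay $28.5; producers receive $15; quantity = 317.

Demand slope: (343 − 335)/(22 − 24) = -4, so Qd = 431 − 4P.
Supply slope: (357 − 387)/(23 − 29) = 5, so Qs = 5P + 242.
Without the tax, 431 − 4P = 5P + 242 gives 9P = 189, so P* = $21 and Q* = 347.
With the tax collected from buyers, demand (in seller-price terms) shifts: Qd = 431 − 4(P + 13.5).
Solving gives Q = 317 with buyers paying $28.5 and producers receiving $15 (the $13.5 wedge).
The less price-elastic side of the market bears the larger share of a per-unit tax.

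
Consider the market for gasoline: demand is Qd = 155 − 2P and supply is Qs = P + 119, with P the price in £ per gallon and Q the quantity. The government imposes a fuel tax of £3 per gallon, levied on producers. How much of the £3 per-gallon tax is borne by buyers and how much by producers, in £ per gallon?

Buyers bear £1 per gallon; producers bear £2 per gallon.

Without the tax, 155 − 2P = P + 119 gives 3P = 36, so P* = £12 and Q* = 131.
With the tax collected from producers, supply shifts: Qs = (P − 3) + 119.
New equilibrium: buyers pay £13, producers receive £10, Q = 129. (Wedge: Pb − Ps = 3.)
Burden on buyers: £1; on producers: £2. (They sum to £3.)
The less price-elastic side of the market bears the larger share of a per-unit tax.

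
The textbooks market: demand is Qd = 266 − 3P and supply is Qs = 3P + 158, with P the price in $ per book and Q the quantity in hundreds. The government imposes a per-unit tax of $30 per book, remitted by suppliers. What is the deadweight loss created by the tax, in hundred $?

Deadweight loss = $675 hundred.

Without the tax, 266 − 3P = 3P + 158 gives 6P = 108, so P* = $18 and Q* = 212.
With the tax collected from suppliers, supply shifts: Qs = 3(P − 30) + 158.
New equilibrium: buyers pay $33, suppliers receive $3, Q = 167. (Wedge: Pb − Ps = 30.)
Quantity falls by |ΔQ| = |212 − 167| = 45.
DWL = ½ · t · |ΔQ| = ½ · 30 · 45 = $675.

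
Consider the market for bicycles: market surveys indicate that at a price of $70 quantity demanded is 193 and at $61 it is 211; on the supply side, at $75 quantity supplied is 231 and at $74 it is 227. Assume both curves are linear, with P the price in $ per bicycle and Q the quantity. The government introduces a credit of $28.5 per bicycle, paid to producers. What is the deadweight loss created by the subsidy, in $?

Deadweight loss = $541.5.

Demand slope: (211 − 193)/(61 − 70) = -2, so Qd = 333 − 2P.
Supply slope: (227 − 231)/(74 − 75) = 4, so Qs = 4P − 69.
Before the subsidy: set 333 − 2P = 4P − 69 → P* = $67, Q* = 199.
With a per-unit subsidy paid to producers, each receives P + 28.5 per unit sold, so supply becomes Qs = 4(P + 28.5) − 69.
New equilibrium: buyers pay $48, producers receive $76.5, Q = 237. (Wedge: Pb − Ps = −28.5.)
Quantity rises by |ΔQ| = |199 − 237| = 38.
DWL = ½ · t · |ΔQ| = ½ · 28.5 · 38 = $541.5.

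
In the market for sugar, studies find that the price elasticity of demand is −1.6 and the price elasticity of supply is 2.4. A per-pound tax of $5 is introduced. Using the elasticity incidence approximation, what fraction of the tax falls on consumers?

Incidence ratio: consumers' share ≈ εs / (εs + |εd|) = 2.4 / (2.4 + 1.6) = 0.6.
Supply is the more elastic side, so consumers bear the larger share.

Consumers' share ≈ 0.6.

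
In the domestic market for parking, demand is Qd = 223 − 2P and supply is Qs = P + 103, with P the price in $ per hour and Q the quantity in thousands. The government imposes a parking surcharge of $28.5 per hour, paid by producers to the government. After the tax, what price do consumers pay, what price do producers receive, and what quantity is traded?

Before the tax: set 223 − 2P = P + 103 → P* = $40, Q* = 143.
With the tax collected from producers, supply shifts: Qs = (P − 28.5) + 103.
New equilibrium: consumers pay $49.5, producers receive $21, Q = 124. (Wedge: Pb − Ps = 28.5.)
The less price-elastic side of the market bears the larger share of a per-unit tax.

Consumers pay $49.5; producers receive $21; quantity = 124.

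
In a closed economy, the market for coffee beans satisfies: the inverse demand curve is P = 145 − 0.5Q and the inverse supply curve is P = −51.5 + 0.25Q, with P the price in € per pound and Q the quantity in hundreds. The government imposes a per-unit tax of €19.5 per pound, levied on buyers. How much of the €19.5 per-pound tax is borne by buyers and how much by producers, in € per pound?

Inverting to Q(P) form: Qd = 290 − 2P; Qs = 4P + 206.
Before the tax: set 290 − 2P = 4P + 206 → P* = €14, Q* = 262.
With the tax collected from buyers, demand (in seller-price terms) shifts: Qd = 290 − 2(P + 19.5).
Solving gives Q = 236 with buyers paying €27 and producers receiving €7.5 (the €19.5 wedge).
Burden on buyers: €13; on producers: €6.5. (They sum to €19.5.)
The less price-elastic side of the market bears the larger share of a per-unit tax.

Buyers bear €13 per pound; producers bear €6.5 per pound.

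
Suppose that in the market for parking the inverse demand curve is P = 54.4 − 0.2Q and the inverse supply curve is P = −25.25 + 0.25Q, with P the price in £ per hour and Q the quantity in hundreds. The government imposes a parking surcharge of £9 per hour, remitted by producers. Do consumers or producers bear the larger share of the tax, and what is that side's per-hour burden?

Producers bear the larger share: £5 per hour.

Inverting to Q(P) form: Qd = 272 − 5P; Qs = 4P + 101.
Before the tax: set 272 − 5P = 4P + 101 → P* = £19, Q* = 177.
With the tax collected from producers, supply shifts: Qs = 4(P − 9) + 101.
Solving gives Q = 157 with consumers paying £23 and producers receiving £14 (the £9 wedge).
Per-hour burden: consumers £4, producers £5.
Producers take the larger share because supply is less price-elastic here (demand slope 5 vs supply slope 4).
The less price-elastic side of the market bears the larger share of a per-unit tax.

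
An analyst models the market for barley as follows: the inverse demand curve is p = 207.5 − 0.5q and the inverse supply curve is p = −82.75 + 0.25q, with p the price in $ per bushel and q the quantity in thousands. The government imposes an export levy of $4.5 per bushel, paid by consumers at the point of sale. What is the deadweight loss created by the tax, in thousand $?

Inverting to q(p) form: qd = 415 − 2p; qs = 4p + 331.
Without the tax, 415 − 2p = 4p + 331 gives 6p = 84, so p* = $14 and q* = 387.
With the tax collected from consumers, demand (in seller-price terms) shifts: qd = 415 − 2(p + 4.5).
New equilibrium: consumers pay $17, suppliers receive $12.5, q = 381. (Wedge: pb − ps = 4.5.)
Quantity falls by |ΔQ| = |387 − 381| = 6.
DWL = ½ · t · |ΔQ| = ½ · 4.5 · 6 = $13.5.

Deadweight loss = $13.5 thousand.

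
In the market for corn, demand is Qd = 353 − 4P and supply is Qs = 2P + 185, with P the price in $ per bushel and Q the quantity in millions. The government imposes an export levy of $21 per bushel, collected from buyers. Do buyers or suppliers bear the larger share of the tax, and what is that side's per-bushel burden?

Suppliers bear the larger share: $14 per bushel.

Without the tax, 353 − 4P = 2P + 185 gives 6P = 168, so P* = $28 and Q* = 241.
With the tax collected from buyers, demand (in seller-price terms) shifts: Qd = 353 − 4(P + 21).
New equilibrium: buyers pay $35, suppliers receive $14, Q = 213. (Wedge: Pb − Ps = 21.)
Per-bushel burden: buyers $7, suppliers $14.
Suppliers take the larger share because supply is less price-elastic here (demand slope 4 vs supply slope 2).
The less price-elastic side of the market bears the larger share of a per-unit tax.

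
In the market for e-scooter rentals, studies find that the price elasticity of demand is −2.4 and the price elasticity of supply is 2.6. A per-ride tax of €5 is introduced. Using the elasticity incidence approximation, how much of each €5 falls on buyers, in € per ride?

Buyers bear ≈ €2.6 per ride.

Incidence ratio: buyers' share ≈ εs / (εs + |εd|) = 2.6 / (2.6 + 2.4) = 0.52.
So buyers bear ≈ 0.52 × €5 = €2.6; producers bear €2.4.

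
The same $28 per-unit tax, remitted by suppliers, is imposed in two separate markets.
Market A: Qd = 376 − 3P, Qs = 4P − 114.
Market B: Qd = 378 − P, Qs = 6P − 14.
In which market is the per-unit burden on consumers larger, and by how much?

Market B, by $8.

Market A: pre-tax P* = $70, Q* = 166; post-tax Q = 118; per-unit burden on consumers = $16.
Market B: pre-tax P* = $56, Q* = 322; post-tax Q = 298; per-unit burden on consumers = $24.
Difference: $16 vs $24 → market B is larger by $8.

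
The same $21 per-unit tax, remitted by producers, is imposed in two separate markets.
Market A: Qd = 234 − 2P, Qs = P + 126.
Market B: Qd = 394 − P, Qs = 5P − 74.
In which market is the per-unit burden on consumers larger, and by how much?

Market B, by $10.5.

Market A: pre-tax P* = $36, Q* = 162; post-tax Q = 148; per-unit burden on consumers = $7.
Market B: pre-tax P* = $78, Q* = 316; post-tax Q = 298.5; per-unit burden on consumers = $17.5.
Difference: $7 vs $17.5 → market B is larger by $10.5.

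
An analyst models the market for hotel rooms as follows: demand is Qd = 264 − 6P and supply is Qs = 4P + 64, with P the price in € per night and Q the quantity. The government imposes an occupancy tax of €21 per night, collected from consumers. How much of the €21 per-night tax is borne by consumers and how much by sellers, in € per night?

Consumers bear €8.4 per night; sellers bear €12.6 per night.

Without the tax, 264 − 6P = 4P + 64 gives 10P = 200, so P* = €20 and Q* = 144.
With the tax collected from consumers, demand (in seller-price terms) shifts: Qd = 264 − 6(P + 21).
Solving gives Q = 93.6 with consumers paying €28.4 and sellers receiving €7.4 (the €21 wedge).
Burden on consumers: €8.4; on sellers: €12.6. (They sum to €21.)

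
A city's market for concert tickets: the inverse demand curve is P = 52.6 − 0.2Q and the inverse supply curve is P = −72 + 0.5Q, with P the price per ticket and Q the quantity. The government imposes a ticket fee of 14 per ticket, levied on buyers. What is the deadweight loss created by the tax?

Deadweight loss = 140.

Rewrite in direct form: Qd = 263 − 5P and Qs = 2P + 144.
Before the tax: set 263 − 5P = 2P + 144 → P* = 17, Q* = 178.
With the tax collected from buyers, demand (in seller-price terms) shifts: Qd = 263 − 5(P + 14).
Solving gives Q = 158 with buyers paying 21 and suppliers receiving 7 (the 14 wedge).
Quantity falls by |ΔQ| = |178 − 158| = 20.
DWL = ½ · t · |ΔQ| = ½ · 14 · 20 = 140.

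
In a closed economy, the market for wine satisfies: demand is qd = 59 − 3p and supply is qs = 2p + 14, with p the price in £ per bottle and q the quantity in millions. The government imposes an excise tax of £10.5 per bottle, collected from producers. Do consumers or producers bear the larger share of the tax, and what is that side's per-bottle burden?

Without the tax, 59 − 3p = 2p + 14 gives 5p = 45, so p* = £9 and q* = 32.
With the tax collected from producers, supply shifts: qs = 2(p − 10.5) + 14.
Solving gives q = 19.4 with consumers paying £13.2 and producers receiving £2.7 (the £10.5 wedge).
Per-bottle burden: consumers £4.2, producers £6.3.
Producers take the larger share because supply is less price-elastic here (demand slope 3 vs supply slope 2).

Producers bear the larger share: £6.3 per bottle.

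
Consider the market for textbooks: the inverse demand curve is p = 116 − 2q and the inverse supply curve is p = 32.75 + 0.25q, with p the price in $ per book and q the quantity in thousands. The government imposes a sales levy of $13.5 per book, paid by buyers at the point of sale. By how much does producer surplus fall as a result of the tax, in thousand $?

Producer surplus falls by $51 thousand.

Inverting to q(p) form: qd = 58 − 0.5p; qs = 4p − 131.
Before the tax: set 58 − 0.5p = 4p − 131 → p* = $42, q* = 37.
With the tax collected from buyers, demand (in seller-price terms) shifts: qd = 58 − 0.5(p + 13.5).
Solving gives q = 31 with buyers paying $54 and producers receiving $40.5 (the $13.5 wedge).
ΔPS is the trapezoid between Q = 31 and Q = 37 of height $1.5: ½ · (37 + 31) · 1.5 = $51.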